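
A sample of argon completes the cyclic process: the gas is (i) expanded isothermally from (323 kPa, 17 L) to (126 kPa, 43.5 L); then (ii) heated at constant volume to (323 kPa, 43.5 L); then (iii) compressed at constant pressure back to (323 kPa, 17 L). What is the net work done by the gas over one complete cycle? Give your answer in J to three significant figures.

W_net ≈ -3400 J

Leg (i): W = PᵢVᵢ ln(V_f/Vᵢ) = (5491) ln(43.5/17) = 5159 J.
Leg (ii): W = 0.
Leg (iii): W = PΔV = (323)(17 − 43.5) = -8560 J.
W_net = 5159 − 8560 = -3400 J.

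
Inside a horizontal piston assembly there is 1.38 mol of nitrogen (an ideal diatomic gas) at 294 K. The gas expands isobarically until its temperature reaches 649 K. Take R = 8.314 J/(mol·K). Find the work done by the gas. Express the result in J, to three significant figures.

W ≈ 4070 J

Isobaric: W = P ΔV = nR ΔT.
W = (1.38)(8.314)(649 − 294) = 4073 J.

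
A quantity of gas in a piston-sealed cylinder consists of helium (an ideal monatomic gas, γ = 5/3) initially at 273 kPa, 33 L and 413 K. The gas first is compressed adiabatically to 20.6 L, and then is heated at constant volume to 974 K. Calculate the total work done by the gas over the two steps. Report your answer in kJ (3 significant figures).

W_total ≈ -4.99 kJ

Step 1 (adiabatic): W = (P₁V₁ − P₂V₂)/(γ−1) = (9009 − 12334)/0.667 = -4988 J.
Step 2 (isochoric): W = 0 (constant volume).
W_total = -4988 + 0 = -4988 J.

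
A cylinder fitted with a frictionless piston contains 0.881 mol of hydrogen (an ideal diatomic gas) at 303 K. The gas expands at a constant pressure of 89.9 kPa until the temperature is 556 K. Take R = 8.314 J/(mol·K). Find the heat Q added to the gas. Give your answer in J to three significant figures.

Isobaric: W = nRΔT = (0.881)(8.314)(253) = 1853 J.
ΔU = nCᵥΔT with Cᵥ = 5R/2: ΔU = (0.881)(20.79)(253) = 4633 J.
Q = ΔU + W = 4633 + 1853 = 6486 J.

Q ≈ 6490 J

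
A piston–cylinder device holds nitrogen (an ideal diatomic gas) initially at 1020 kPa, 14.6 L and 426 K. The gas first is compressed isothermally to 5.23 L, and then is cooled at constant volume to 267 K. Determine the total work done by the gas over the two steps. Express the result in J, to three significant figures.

Step 1 (isothermal): W = P₁V₁ ln(V₂/V₁) = (14892) ln(5.23/14.6) = -15288 J.
Step 2 (isochoric): W = 0 (constant volume).
W_total = -15288 + 0 = -15288 J.

W_total ≈ -15300 J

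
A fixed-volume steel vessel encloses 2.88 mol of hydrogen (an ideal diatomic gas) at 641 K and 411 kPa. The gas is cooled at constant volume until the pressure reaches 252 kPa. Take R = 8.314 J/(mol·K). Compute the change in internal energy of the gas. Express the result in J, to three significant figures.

ΔU ≈ -14800 J

Constant volume ⇒ W = 0, so Q = ΔU = nCᵥΔT with Cᵥ = 5R/2 = 20.79 J/(mol·K).
At constant V, T₂/T₁ = P₂/P₁ ⇒ ΔT = T₁(P₂/P₁ − 1) = 641·(252/411 − 1) = -248 K.
ΔU = (2.88)(20.79)(-248) = -14844 J.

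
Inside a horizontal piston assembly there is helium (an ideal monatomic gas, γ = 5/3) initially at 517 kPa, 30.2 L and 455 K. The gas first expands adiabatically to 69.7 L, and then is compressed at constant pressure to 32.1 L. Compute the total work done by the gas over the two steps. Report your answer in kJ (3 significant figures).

Step 1 (adiabatic): W = (P₁V₁ − P₂V₂)/(γ−1) = (15613 − 8940)/0.667 = 10010 J.
After step 1: P = 128.3 kPa, V = 69.7 L, T = 260.5 K.
Step 2 (isobaric): W = PΔV = (128.3 kPa)(32.1 − 69.7 L) = -4823 J.
W_total = 10010 − 4823 = 5187 J.

W_total ≈ 5.19 kJ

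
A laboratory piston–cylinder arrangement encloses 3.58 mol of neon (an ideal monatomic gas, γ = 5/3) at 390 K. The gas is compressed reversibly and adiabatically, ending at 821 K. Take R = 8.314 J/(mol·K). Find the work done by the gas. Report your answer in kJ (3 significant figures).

W ≈ -19.2 kJ

Adiabatic ⇒ Q = 0, so W_by = −ΔU = nCᵥ(T₁ − T₂).
Cᵥ = 3R/2 = 12.47 J/(mol·K).
W = (3.58)(12.47)(390 − 821) = -19243 J.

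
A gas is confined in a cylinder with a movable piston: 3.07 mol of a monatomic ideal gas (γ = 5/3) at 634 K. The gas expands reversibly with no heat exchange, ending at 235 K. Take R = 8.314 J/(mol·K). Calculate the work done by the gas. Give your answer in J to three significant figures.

Adiabatic ⇒ Q = 0, so W_by = −ΔU = nCᵥ(T₁ − T₂).
Cᵥ = 3R/2 = 12.47 J/(mol·K).
W = (3.07)(12.47)(634 − 235) = 15276 J.

W ≈ 15300 J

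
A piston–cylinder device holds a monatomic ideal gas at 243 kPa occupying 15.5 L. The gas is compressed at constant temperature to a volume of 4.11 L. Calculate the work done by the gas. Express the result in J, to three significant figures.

Isothermal: W = nRT ln(V₂/V₁) = P₁V₁ ln(V₂/V₁).
P₁V₁ = (243 kPa)(15.5 L) = 3766 J.
W = 3766 × ln(4.11/15.5) = 3766 × -1.327
W_by_gas = -5000 J.

W ≈ -5000 J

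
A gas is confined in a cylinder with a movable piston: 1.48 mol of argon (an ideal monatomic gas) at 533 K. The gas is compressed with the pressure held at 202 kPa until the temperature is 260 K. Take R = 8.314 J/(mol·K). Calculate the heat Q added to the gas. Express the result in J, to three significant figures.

Isobaric: W = nRΔT = (1.48)(8.314)(-273) = -3359 J.
ΔU = nCᵥΔT with Cᵥ = 3R/2: ΔU = (1.48)(12.47)(-273) = -5039 J.
Q = ΔU + W = -5039 − 3359 = -8398 J.

Q ≈ -8400 J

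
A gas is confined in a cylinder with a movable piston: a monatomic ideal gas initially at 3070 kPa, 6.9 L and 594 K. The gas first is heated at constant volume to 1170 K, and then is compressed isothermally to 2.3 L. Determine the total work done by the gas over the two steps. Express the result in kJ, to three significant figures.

W_total ≈ -45.8 kJ

Step 1 (isochoric): W = 0 (constant volume).
After step 1: P = 6047 kPa (V unchanged).
Step 2 (isothermal): W = P₁V₁ ln(V₂/V₁) = (41724) ln(2.3/6.9) = -45839 J.
W_total = 0 − 45839 = -45839 J.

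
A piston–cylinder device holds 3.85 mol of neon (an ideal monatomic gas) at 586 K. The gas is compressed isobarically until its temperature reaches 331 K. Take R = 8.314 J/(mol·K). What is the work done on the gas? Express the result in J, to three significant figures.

Isobaric: W = P ΔV = nR ΔT.
W = (3.85)(8.314)(331 − 586) = -8162 J.
Work on gas = −W_by = 8162 J.

W ≈ 8160 J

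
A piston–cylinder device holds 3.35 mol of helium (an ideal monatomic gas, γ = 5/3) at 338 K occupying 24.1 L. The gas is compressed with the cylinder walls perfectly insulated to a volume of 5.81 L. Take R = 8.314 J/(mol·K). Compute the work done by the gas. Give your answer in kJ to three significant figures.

Adiabatic: TV^(γ−1) = const with γ = 5/3.
T₂ = T₁ (V₁/V₂)^(γ−1) = 338 × (24.1/5.81)^0.667 = 338 × 2.582 = 872.6 K.
W_by = nCᵥ(T₁ − T₂) = (3.35)(12.47)(338 − 872.6) = -22334 J.

W ≈ -22.3 kJ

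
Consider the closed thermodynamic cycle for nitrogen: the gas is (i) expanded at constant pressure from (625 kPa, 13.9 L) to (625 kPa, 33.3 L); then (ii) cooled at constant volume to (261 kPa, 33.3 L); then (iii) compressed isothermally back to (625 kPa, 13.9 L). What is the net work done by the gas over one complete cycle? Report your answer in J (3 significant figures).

Leg (i): W = PΔV = (625)(33.3 − 13.9) = 12125 J.
Leg (ii): W = 0.
Leg (iii): W = PᵢVᵢ ln(V_f/Vᵢ) = (8691) ln(13.9/33.3) = -7593 J.
W_net = 12125 − 7593 = 4532 J.

W_net ≈ 4530 J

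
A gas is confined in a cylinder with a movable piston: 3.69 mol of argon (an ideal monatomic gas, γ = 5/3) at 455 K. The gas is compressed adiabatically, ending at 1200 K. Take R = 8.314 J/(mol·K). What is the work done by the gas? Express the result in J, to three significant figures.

W ≈ -34300 J

Adiabatic ⇒ Q = 0, so W_by = −ΔU = nCᵥ(T₁ − T₂).
Cᵥ = 3R/2 = 12.47 J/(mol·K).
W = (3.69)(12.47)(455 − 1200) = -34283 J.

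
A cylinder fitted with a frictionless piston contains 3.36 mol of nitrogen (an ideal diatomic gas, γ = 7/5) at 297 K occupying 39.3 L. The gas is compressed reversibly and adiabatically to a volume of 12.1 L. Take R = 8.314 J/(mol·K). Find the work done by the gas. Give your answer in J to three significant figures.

Adiabatic: TV^(γ−1) = const with γ = 7/5.
T₂ = T₁ (V₁/V₂)^(γ−1) = 297 × (39.3/12.1)^0.4 = 297 × 1.602 = 475.8 K.
W_by = nCᵥ(T₁ − T₂) = (3.36)(20.79)(297 − 475.8) = -12485 J.

W ≈ -12500 J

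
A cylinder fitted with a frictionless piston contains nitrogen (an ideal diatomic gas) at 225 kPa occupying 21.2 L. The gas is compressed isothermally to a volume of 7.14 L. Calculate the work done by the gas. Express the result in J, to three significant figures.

W ≈ -5190 J

Isothermal: W = nRT ln(V₂/V₁) = P₁V₁ ln(V₂/V₁).
P₁V₁ = (225 kPa)(21.2 L) = 4770 J.
W = 4770 × ln(7.14/21.2) = 4770 × -1.088
W_by_gas = -5191 J.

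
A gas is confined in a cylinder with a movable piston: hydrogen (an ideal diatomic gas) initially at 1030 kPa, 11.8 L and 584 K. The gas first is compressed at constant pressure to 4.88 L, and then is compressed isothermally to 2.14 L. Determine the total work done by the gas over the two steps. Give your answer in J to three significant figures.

W_total ≈ -11300 J

Step 1 (isobaric): W = PΔV = (1030 kPa)(4.88 − 11.8 L) = -7128 J.
After step 1: P = 1030 kPa, V = 4.88 L, T = 241.5 K.
Step 2 (isothermal): W = P₁V₁ ln(V₂/V₁) = (5026) ln(2.14/4.88) = -4143 J.
W_total = -7128 − 4143 = -11271 J.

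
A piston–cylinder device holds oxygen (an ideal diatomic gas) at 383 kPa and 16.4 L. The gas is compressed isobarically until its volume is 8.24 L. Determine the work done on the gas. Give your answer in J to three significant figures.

W ≈ 3130 J

Isobaric: W = P ΔV.
W = (383 kPa)(8.24 − 16.4 L) = (383)(-8.16) = -3125 J.
Work on gas = −W_by = 3125 J.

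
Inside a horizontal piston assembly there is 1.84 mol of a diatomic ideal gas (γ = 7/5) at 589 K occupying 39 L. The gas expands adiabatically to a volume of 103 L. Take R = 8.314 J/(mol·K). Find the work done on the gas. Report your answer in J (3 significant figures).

Adiabatic: TV^(γ−1) = const with γ = 7/5.
T₂ = T₁ (V₁/V₂)^(γ−1) = 589 × (39/103)^0.4 = 589 × 0.6781 = 399.4 K.
W_by = nCᵥ(T₁ − T₂) = (1.84)(20.79)(589 − 399.4) = 7251 J.
Work on gas = −W_by = -7251 J.

W ≈ -7250 J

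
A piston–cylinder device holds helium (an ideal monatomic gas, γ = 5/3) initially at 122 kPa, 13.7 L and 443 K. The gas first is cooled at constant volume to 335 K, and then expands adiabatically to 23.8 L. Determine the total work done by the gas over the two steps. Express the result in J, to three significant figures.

Step 1 (isochoric): W = 0 (constant volume).
After step 1: P = 92.26 kPa (V unchanged).
Step 2 (adiabatic): W = (P₁V₁ − P₂V₂)/(γ−1) = (1264 − 874.6)/0.667 = 584 J.
W_total = 0 + 584 = 584 J.

W_total ≈ 584 J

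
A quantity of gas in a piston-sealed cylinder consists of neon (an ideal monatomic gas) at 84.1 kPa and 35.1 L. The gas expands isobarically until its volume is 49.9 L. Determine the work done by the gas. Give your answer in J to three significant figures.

W ≈ 1240 J

Isobaric: W = P ΔV.
W = (84.1 kPa)(49.9 − 35.1 L) = (84.1)(14.8) = 1245 J.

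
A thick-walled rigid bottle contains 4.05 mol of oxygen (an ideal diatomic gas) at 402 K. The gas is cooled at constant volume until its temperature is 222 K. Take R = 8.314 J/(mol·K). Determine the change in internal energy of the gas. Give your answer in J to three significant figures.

ΔU ≈ -15200 J

Constant volume ⇒ W = 0, so Q = ΔU = nCᵥΔT with Cᵥ = 5R/2 = 20.79 J/(mol·K).
ΔU = (4.05)(20.79)(222 − 402) = -15152 J.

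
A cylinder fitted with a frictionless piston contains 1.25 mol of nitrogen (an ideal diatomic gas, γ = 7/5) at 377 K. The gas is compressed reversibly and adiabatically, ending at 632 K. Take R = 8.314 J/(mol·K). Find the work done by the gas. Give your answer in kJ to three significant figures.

W ≈ -6.63 kJ

Adiabatic ⇒ Q = 0, so W_by = −ΔU = nCᵥ(T₁ − T₂).
Cᵥ = 5R/2 = 20.79 J/(mol·K).
W = (1.25)(20.79)(377 − 632) = -6625 J.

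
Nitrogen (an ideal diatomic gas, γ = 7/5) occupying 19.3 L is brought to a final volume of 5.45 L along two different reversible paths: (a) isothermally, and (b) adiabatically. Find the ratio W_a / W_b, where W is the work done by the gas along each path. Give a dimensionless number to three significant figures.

Path (a) isothermal: W = P₁V₁ ln(V₂/V₁) → W_a/(P₁V₁) = -1.264.
Path (b) adiabatic: W = P₁V₁(1 − (V₁/V₂)^(γ−1))/(γ−1) → W_b/(P₁V₁) = -1.646.
W_a / W_b = -1.264 / -1.646 = 0.7683.

W_a / W_b ≈ 0.768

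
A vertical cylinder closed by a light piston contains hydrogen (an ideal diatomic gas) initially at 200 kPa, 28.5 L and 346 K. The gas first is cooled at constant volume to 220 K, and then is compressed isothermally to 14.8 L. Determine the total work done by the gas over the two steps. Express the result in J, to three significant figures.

Step 1 (isochoric): W = 0 (constant volume).
After step 1: P = 127.2 kPa (V unchanged).
Step 2 (isothermal): W = P₁V₁ ln(V₂/V₁) = (3624) ln(14.8/28.5) = -2375 J.
W_total = 0 − 2375 = -2375 J.

W_total ≈ -2370 J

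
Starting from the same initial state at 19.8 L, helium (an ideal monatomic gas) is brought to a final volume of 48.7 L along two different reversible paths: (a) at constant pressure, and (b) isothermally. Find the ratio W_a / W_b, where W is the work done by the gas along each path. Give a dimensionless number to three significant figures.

Path (a) isobaric: W = P₁(V₂ − V₁) → W_a/(P₁V₁) = 1.46.
Path (b) isothermal: W = P₁V₁ ln(V₂/V₁) → W_b/(P₁V₁) = 0.9.
W_a / W_b = 1.46 / 0.9 = 1.622.

W_a / W_b ≈ 1.62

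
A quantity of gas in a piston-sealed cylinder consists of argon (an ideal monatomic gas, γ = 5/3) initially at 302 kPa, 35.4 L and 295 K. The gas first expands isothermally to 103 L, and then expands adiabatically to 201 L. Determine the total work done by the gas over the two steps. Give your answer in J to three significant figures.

W_total ≈ 17200 J

Step 1 (isothermal): W = P₁V₁ ln(V₂/V₁) = (10691) ln(103/35.4) = 11418 J.
After step 1: P = 103.8 kPa, V = 103 L, T = 295 K.
Step 2 (adiabatic): W = (P₁V₁ − P₂V₂)/(γ−1) = (10691 − 6846)/0.667 = 5767 J.
W_total = 11418 + 5767 = 17185 J.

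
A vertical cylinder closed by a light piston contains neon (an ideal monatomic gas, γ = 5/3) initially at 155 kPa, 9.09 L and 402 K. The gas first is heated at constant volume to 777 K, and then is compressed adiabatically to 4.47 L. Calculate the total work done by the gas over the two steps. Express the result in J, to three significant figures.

Step 1 (isochoric): W = 0 (constant volume).
After step 1: P = 299.6 kPa (V unchanged).
Step 2 (adiabatic): W = (P₁V₁ − P₂V₂)/(γ−1) = (2723 − 4371)/0.667 = -2472 J.
W_total = 0 − 2472 = -2472 J.

W_total ≈ -2470 J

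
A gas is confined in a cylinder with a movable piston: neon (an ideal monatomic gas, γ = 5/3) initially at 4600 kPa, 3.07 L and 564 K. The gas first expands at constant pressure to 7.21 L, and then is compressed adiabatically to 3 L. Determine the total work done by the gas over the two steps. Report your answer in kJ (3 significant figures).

Step 1 (isobaric): W = PΔV = (4600 kPa)(7.21 − 3.07 L) = 19044 J.
After step 1: P = 4600 kPa, V = 7.21 L, T = 1325 K.
Step 2 (adiabatic): W = (P₁V₁ − P₂V₂)/(γ−1) = (33166 − 59507)/0.667 = -39512 J.
W_total = 19044 − 39512 = -20468 J.

W_total ≈ -20.5 kJ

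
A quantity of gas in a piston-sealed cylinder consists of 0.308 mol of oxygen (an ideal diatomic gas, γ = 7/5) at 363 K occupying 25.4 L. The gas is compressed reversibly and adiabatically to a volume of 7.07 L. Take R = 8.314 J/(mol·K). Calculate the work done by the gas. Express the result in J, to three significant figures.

W ≈ -1550 J

Adiabatic: TV^(γ−1) = const with γ = 7/5.
T₂ = T₁ (V₁/V₂)^(γ−1) = 363 × (25.4/7.07)^0.4 = 363 × 1.668 = 605.4 K.
W_by = nCᵥ(T₁ − T₂) = (0.308)(20.79)(363 − 605.4) = -1552 J.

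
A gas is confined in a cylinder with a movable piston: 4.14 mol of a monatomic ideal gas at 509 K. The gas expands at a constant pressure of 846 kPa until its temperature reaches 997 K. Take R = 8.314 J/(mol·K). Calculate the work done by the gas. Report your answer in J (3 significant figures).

Isobaric: W = P ΔV = nR ΔT.
W = (4.14)(8.314)(997 − 509) = 16797 J.

W ≈ 16800 J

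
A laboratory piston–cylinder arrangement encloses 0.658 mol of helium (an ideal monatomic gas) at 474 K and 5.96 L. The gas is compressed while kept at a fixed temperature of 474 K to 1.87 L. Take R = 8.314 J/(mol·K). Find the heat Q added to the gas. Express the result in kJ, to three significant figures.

Isothermal ⇒ ΔU = 0, so Q = W = nRT ln(V₂/V₁).
Q = (0.658)(8.314)(474) ln(1.87/5.96) = 2593 × -1.159 = -3006 J.

Q ≈ -3.01 kJ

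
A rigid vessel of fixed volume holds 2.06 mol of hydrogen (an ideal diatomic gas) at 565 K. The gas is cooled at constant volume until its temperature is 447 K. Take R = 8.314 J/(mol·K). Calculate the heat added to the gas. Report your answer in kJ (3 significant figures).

Q ≈ -5.05 kJ

Constant volume ⇒ W = 0, so Q = ΔU = nCᵥΔT with Cᵥ = 5R/2 = 20.79 J/(mol·K).
ΔU = (2.06)(20.79)(447 − 565) = -5052 J.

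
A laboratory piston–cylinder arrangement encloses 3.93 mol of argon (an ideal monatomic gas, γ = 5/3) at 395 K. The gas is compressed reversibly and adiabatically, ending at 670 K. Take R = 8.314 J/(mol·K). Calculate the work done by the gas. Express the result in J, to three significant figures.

Adiabatic ⇒ Q = 0, so W_by = −ΔU = nCᵥ(T₁ − T₂).
Cᵥ = 3R/2 = 12.47 J/(mol·K).
W = (3.93)(12.47)(395 − 670) = -13478 J.

W ≈ -13500 J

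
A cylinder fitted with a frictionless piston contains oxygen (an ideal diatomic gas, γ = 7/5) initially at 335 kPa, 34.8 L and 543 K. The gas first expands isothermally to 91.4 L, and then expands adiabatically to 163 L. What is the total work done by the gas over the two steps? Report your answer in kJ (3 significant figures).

W_total ≈ 17.3 kJ

Step 1 (isothermal): W = P₁V₁ ln(V₂/V₁) = (11658) ln(91.4/34.8) = 11257 J.
After step 1: P = 127.5 kPa, V = 91.4 L, T = 543 K.
Step 2 (adiabatic): W = (P₁V₁ − P₂V₂)/(γ−1) = (11658 − 9250)/0.4 = 6021 J.
W_total = 11257 + 6021 = 17278 J.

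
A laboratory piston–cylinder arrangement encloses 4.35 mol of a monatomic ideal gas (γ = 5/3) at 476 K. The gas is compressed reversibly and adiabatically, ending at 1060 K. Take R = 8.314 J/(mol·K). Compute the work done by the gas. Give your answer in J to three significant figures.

Adiabatic ⇒ Q = 0, so W_by = −ΔU = nCᵥ(T₁ − T₂).
Cᵥ = 3R/2 = 12.47 J/(mol·K).
W = (4.35)(12.47)(476 − 1060) = -31681 J.

W ≈ -31700 J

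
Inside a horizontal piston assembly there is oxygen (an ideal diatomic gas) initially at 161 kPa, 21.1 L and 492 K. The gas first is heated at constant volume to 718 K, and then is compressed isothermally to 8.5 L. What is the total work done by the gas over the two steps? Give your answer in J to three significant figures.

W_total ≈ -4510 J

Step 1 (isochoric): W = 0 (constant volume).
After step 1: P = 235 kPa (V unchanged).
Step 2 (isothermal): W = P₁V₁ ln(V₂/V₁) = (4958) ln(8.5/21.1) = -4507 J.
W_total = 0 − 4507 = -4507 J.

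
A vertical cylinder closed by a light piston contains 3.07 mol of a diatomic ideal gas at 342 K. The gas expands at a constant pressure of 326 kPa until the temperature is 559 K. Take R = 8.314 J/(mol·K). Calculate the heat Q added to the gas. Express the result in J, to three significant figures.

Isobaric: W = nRΔT = (3.07)(8.314)(217) = 5539 J.
ΔU = nCᵥΔT with Cᵥ = 5R/2: ΔU = (3.07)(20.79)(217) = 13847 J.
Q = ΔU + W = 13847 + 5539 = 19385 J.

Q ≈ 19400 J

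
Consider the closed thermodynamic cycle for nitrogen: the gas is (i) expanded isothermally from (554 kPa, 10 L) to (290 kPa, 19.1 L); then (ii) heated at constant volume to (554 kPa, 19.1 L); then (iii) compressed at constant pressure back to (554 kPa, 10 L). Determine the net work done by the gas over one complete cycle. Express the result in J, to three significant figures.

W_net ≈ -1460 J

Leg (i): W = PᵢVᵢ ln(V_f/Vᵢ) = (5540) ln(19.1/10) = 3585 J.
Leg (ii): W = 0.
Leg (iii): W = PΔV = (554)(10 − 19.1) = -5041 J.
W_net = 3585 − 5041 = -1456 J.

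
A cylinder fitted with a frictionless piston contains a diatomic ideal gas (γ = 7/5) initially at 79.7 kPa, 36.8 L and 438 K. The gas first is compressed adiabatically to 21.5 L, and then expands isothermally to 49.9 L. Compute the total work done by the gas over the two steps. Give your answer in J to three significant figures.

Step 1 (adiabatic): W = (P₁V₁ − P₂V₂)/(γ−1) = (2933 − 3636)/0.4 = -1759 J.
After step 1: P = 169.1 kPa, V = 21.5 L, T = 543 K.
Step 2 (isothermal): W = P₁V₁ ln(V₂/V₁) = (3636) ln(49.9/21.5) = 3062 J.
W_total = -1759 + 3062 = 1303 J.

W_total ≈ 1300 J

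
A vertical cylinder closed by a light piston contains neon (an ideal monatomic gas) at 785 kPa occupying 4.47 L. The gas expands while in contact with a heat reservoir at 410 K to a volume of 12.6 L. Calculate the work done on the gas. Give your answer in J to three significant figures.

Isothermal: W = nRT ln(V₂/V₁) = P₁V₁ ln(V₂/V₁).
P₁V₁ = (785 kPa)(4.47 L) = 3509 J.
W = 3509 × ln(12.6/4.47) = 3509 × 1.036
W_by_gas = 3636 J; work on gas = −W_by = -3636 J.

W ≈ -3640 J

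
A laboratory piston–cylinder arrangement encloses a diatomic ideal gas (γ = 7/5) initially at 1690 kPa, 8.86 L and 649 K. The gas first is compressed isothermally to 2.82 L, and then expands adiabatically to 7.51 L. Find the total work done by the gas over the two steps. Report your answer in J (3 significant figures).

Step 1 (isothermal): W = P₁V₁ ln(V₂/V₁) = (14973) ln(2.82/8.86) = -17142 J.
After step 1: P = 5310 kPa, V = 2.82 L, T = 649 K.
Step 2 (adiabatic): W = (P₁V₁ − P₂V₂)/(γ−1) = (14973 − 10120)/0.4 = 12134 J.
W_total = -17142 + 12134 = -5007 J.

W_total ≈ -5010 J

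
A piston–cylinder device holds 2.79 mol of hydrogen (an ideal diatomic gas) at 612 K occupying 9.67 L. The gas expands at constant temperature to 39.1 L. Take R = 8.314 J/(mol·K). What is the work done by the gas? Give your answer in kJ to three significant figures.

Isothermal: W = nRT ln(V₂/V₁).
W = (2.79)(8.314)(612) × ln(39.1/9.67)
  = 14196 × 1.397
W_by_gas = 19833 J.

W ≈ 19.8 kJ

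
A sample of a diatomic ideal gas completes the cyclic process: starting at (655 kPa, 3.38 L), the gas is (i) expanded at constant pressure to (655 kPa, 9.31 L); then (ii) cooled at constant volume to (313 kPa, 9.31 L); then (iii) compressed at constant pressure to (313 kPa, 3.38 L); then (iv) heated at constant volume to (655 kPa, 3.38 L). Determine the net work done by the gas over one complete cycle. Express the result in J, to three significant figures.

W_net ≈ 2030 J

Constant-volume legs do no work.
W(i) = (655)(9.31 − 3.38) = 3884 J; W(iii) = (313)(3.38 − 9.31) = -1856 J.
W_net = 3884 − 1856 = 2028 J (the clockwise enclosed area).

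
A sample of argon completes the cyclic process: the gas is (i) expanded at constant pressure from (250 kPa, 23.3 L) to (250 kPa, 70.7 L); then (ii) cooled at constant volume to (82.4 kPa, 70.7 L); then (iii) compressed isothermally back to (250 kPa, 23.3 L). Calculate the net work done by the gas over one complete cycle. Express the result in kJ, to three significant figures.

W_net ≈ 5.38 kJ

Leg (i): W = PΔV = (250)(70.7 − 23.3) = 11850 J.
Leg (ii): W = 0.
Leg (iii): W = PᵢVᵢ ln(V_f/Vᵢ) = (5826) ln(23.3/70.7) = -6466 J.
W_net = 11850 − 6466 = 5384 J.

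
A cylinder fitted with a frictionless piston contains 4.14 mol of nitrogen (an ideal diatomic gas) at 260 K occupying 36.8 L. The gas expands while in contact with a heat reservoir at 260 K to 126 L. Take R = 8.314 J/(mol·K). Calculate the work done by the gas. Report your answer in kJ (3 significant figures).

W ≈ 11.0 kJ

Isothermal: W = nRT ln(V₂/V₁).
W = (4.14)(8.314)(260) × ln(126/36.8)
  = 8949 × 1.231
W_by_gas = 11015 J.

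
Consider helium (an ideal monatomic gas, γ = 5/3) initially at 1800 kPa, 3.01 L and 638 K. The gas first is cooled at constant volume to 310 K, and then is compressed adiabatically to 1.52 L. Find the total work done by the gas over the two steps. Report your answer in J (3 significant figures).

Step 1 (isochoric): W = 0 (constant volume).
After step 1: P = 874.6 kPa (V unchanged).
Step 2 (adiabatic): W = (P₁V₁ − P₂V₂)/(γ−1) = (2633 − 4151)/0.667 = -2278 J.
W_total = 0 − 2278 = -2278 J.

W_total ≈ -2280 J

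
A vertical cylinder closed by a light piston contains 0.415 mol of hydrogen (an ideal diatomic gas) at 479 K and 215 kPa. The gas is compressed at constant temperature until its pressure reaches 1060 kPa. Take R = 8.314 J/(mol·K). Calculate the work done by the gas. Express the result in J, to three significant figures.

W ≈ -2640 J

Isothermal process: W = nRT ln(V₂/V₁) = nRT ln(P₁/P₂).
W = (0.415)(8.314)(479) × ln(215/1060)
  = 1653 × ln(0.2028) = 1653 × -1.595
W_by_gas = -2637 J.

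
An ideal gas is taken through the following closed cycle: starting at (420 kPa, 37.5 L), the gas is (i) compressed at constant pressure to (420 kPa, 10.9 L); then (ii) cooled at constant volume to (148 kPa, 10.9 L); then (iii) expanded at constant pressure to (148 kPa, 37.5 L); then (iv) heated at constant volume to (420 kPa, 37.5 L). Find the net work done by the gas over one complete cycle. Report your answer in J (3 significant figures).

Constant-volume legs do no work.
W(i) = (420)(10.9 − 37.5) = -11172 J; W(iii) = (148)(37.5 − 10.9) = 3937 J.
W_net = -11172 + 3937 = -7235 J (the counter-clockwise enclosed area).

W_net ≈ -7240 J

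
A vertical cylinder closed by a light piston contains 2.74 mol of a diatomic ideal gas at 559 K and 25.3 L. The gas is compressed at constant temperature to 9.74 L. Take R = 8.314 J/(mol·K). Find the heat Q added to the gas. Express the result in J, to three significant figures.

Isothermal ⇒ ΔU = 0, so Q = W = nRT ln(V₂/V₁).
Q = (2.74)(8.314)(559) ln(9.74/25.3) = 12734 × -0.9546 = -12156 J.

Q ≈ -12200 J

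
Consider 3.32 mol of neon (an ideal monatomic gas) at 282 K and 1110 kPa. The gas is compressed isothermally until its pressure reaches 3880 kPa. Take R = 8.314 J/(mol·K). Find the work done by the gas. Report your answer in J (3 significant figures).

Isothermal process: W = nRT ln(V₂/V₁) = nRT ln(P₁/P₂).
W = (3.32)(8.314)(282) × ln(1110/3880)
  = 7784 × ln(0.2861) = 7784 × -1.251
W_by_gas = -9741 J.

W ≈ -9740 J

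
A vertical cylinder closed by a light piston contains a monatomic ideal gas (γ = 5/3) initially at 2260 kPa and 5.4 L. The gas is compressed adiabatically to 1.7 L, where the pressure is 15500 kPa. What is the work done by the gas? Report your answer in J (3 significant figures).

Adiabatic: W = (P₁V₁ − P₂V₂)/(γ − 1) with γ = 5/3.
P₁V₁ = 12204 J, P₂V₂ = 26350 J.
W = (12204 − 26350) / 0.6667 = -21219 J.

W ≈ -21200 J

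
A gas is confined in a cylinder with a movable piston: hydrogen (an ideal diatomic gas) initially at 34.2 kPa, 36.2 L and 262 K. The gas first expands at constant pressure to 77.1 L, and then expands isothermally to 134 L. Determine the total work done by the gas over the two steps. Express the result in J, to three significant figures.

W_total ≈ 2860 J

Step 1 (isobaric): W = PΔV = (34.2 kPa)(77.1 − 36.2 L) = 1399 J.
After step 1: P = 34.2 kPa, V = 77.1 L, T = 558 K.
Step 2 (isothermal): W = P₁V₁ ln(V₂/V₁) = (2637) ln(134/77.1) = 1457 J.
W_total = 1399 + 1457 = 2856 J.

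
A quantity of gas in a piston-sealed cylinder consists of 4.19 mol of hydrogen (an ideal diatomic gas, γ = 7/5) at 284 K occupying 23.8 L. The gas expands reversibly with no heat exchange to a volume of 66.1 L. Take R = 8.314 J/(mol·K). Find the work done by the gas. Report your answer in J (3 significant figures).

Adiabatic: TV^(γ−1) = const with γ = 7/5.
T₂ = T₁ (V₁/V₂)^(γ−1) = 284 × (23.8/66.1)^0.4 = 284 × 0.6646 = 188.7 K.
W_by = nCᵥ(T₁ − T₂) = (4.19)(20.79)(284 − 188.7) = 8296 J.

W ≈ 8300 J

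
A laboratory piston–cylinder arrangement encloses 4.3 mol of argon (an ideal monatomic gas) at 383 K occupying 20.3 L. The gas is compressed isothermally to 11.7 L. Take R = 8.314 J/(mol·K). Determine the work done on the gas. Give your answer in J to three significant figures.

Isothermal: W = nRT ln(V₂/V₁).
W = (4.3)(8.314)(383) × ln(11.7/20.3)
  = 13692 × -0.551
W_by_gas = -7545 J; work on gas = −W_by = 7545 J.

W ≈ 7540 J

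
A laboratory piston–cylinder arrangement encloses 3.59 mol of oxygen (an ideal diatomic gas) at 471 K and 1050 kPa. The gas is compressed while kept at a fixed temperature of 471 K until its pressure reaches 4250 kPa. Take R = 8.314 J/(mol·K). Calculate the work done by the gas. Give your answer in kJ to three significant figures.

Isothermal process: W = nRT ln(V₂/V₁) = nRT ln(P₁/P₂).
W = (3.59)(8.314)(471) × ln(1050/4250)
  = 14058 × ln(0.2471) = 14058 × -1.398
W_by_gas = -19655 J.

W ≈ -19.7 kJ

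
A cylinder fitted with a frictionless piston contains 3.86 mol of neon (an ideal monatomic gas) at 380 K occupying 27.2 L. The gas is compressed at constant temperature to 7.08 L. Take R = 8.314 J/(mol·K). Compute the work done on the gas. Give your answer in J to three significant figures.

W ≈ 16400 J

Isothermal: W = nRT ln(V₂/V₁).
W = (3.86)(8.314)(380) × ln(7.08/27.2)
  = 12195 × -1.346
W_by_gas = -16414 J; work on gas = −W_by = 16414 J.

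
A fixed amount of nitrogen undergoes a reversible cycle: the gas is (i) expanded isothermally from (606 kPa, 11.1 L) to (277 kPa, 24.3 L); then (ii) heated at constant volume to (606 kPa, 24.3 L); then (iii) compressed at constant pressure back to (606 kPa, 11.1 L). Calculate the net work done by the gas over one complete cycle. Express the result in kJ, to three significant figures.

W_net ≈ -2.73 kJ

Leg (i): W = PᵢVᵢ ln(V_f/Vᵢ) = (6727) ln(24.3/11.1) = 5271 J.
Leg (ii): W = 0.
Leg (iii): W = PΔV = (606)(11.1 − 24.3) = -7999 J.
W_net = 5271 − 7999 = -2729 J.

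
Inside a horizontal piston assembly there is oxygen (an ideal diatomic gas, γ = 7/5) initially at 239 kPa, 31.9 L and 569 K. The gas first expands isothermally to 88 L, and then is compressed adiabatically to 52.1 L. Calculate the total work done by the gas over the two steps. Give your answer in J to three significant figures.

Step 1 (isothermal): W = P₁V₁ ln(V₂/V₁) = (7624) ln(88/31.9) = 7736 J.
After step 1: P = 86.64 kPa, V = 88 L, T = 569 K.
Step 2 (adiabatic): W = (P₁V₁ − P₂V₂)/(γ−1) = (7624 − 9403)/0.4 = -4446 J.
W_total = 7736 − 4446 = 3290 J.

W_total ≈ 3290 J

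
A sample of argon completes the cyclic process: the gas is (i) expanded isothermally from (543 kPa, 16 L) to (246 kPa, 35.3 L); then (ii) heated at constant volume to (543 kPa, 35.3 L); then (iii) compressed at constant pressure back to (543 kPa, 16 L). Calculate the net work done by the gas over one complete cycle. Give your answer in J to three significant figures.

Leg (i): W = PᵢVᵢ ln(V_f/Vᵢ) = (8688) ln(35.3/16) = 6875 J.
Leg (ii): W = 0.
Leg (iii): W = PΔV = (543)(16 − 35.3) = -10480 J.
W_net = 6875 − 10480 = -3605 J.

W_net ≈ -3610 J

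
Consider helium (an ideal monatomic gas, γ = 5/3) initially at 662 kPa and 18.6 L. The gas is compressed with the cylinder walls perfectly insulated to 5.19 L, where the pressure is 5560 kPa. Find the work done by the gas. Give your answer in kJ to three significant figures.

W ≈ -24.8 kJ

Adiabatic: W = (P₁V₁ − P₂V₂)/(γ − 1) with γ = 5/3.
P₁V₁ = 12313 J, P₂V₂ = 28856 J.
W = (12313 − 28856) / 0.6667 = -24815 J.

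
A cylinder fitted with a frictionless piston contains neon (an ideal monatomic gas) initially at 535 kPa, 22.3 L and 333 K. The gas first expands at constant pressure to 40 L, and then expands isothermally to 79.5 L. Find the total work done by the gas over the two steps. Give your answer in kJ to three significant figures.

Step 1 (isobaric): W = PΔV = (535 kPa)(40 − 22.3 L) = 9470 J.
After step 1: P = 535 kPa, V = 40 L, T = 597.3 K.
Step 2 (isothermal): W = P₁V₁ ln(V₂/V₁) = (21400) ln(79.5/40) = 14699 J.
W_total = 9470 + 14699 = 24169 J.

W_total ≈ 24.2 kJ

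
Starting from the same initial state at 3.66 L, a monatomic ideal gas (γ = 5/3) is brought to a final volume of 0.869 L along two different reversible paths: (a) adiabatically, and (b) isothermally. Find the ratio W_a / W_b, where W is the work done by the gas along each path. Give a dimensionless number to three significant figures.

Path (a) adiabatic: W = P₁V₁(1 − (V₁/V₂)^(γ−1))/(γ−1) → W_a/(P₁V₁) = -2.412.
Path (b) isothermal: W = P₁V₁ ln(V₂/V₁) → W_b/(P₁V₁) = -1.438.
W_a / W_b = -2.412 / -1.438 = 1.677.

W_a / W_b ≈ 1.68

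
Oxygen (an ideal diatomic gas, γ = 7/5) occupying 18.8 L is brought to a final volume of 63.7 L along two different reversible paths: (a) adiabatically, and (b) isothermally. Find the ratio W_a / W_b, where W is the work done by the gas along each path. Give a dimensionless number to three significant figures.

Path (a) adiabatic: W = P₁V₁(1 − (V₁/V₂)^(γ−1))/(γ−1) → W_a/(P₁V₁) = 0.9656.
Path (b) isothermal: W = P₁V₁ ln(V₂/V₁) → W_b/(P₁V₁) = 1.22.
W_a / W_b = 0.9656 / 1.22 = 0.7912.

W_a / W_b ≈ 0.791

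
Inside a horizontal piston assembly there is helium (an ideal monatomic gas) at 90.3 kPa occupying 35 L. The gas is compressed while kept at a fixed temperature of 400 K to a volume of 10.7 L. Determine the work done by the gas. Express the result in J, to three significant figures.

W ≈ -3750 J

Isothermal: W = nRT ln(V₂/V₁) = P₁V₁ ln(V₂/V₁).
P₁V₁ = (90.3 kPa)(35 L) = 3160 J.
W = 3160 × ln(10.7/35) = 3160 × -1.185
W_by_gas = -3746 J.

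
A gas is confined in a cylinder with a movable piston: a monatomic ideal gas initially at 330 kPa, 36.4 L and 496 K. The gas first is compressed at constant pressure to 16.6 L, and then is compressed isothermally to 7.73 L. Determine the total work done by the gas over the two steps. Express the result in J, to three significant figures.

Step 1 (isobaric): W = PΔV = (330 kPa)(16.6 − 36.4 L) = -6534 J.
After step 1: P = 330 kPa, V = 16.6 L, T = 226.2 K.
Step 2 (isothermal): W = P₁V₁ ln(V₂/V₁) = (5478) ln(7.73/16.6) = -4187 J.
W_total = -6534 − 4187 = -10721 J.

W_total ≈ -10700 J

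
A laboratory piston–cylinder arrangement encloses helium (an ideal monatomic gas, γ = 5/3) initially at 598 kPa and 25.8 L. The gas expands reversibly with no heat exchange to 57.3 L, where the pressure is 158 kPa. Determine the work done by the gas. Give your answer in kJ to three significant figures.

Adiabatic: W = (P₁V₁ − P₂V₂)/(γ − 1) with γ = 5/3.
P₁V₁ = 15428 J, P₂V₂ = 9053 J.
W = (15428 − 9053) / 0.6667 = 9562 J.

W ≈ 9.56 kJ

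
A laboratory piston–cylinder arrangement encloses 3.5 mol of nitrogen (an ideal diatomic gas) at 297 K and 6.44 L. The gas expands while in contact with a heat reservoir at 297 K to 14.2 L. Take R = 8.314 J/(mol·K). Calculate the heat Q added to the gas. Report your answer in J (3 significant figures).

Isothermal ⇒ ΔU = 0, so Q = W = nRT ln(V₂/V₁).
Q = (3.5)(8.314)(297) ln(14.2/6.44) = 8642 × 0.7907 = 6834 J.

Q ≈ 6830 J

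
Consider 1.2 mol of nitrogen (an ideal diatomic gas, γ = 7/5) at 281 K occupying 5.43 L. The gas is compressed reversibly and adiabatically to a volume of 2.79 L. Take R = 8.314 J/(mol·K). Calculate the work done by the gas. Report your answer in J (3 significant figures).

Adiabatic: TV^(γ−1) = const with γ = 7/5.
T₂ = T₁ (V₁/V₂)^(γ−1) = 281 × (5.43/2.79)^0.4 = 281 × 1.305 = 366.8 K.
W_by = nCᵥ(T₁ − T₂) = (1.2)(20.79)(281 − 366.8) = -2139 J.

W ≈ -2140 J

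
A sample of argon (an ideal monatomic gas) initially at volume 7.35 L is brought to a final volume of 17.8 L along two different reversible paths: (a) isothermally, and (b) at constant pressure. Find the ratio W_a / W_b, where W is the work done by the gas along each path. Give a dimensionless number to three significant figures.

W_a / W_b ≈ 0.622

Path (a) isothermal: W = P₁V₁ ln(V₂/V₁) → W_a/(P₁V₁) = 0.8845.
Path (b) isobaric: W = P₁(V₂ − V₁) → W_b/(P₁V₁) = 1.422.
W_a / W_b = 0.8845 / 1.422 = 0.6221.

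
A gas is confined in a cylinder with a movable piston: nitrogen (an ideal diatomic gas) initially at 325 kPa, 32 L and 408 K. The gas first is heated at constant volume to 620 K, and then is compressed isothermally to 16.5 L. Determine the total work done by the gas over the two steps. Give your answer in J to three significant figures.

Step 1 (isochoric): W = 0 (constant volume).
After step 1: P = 493.9 kPa (V unchanged).
Step 2 (isothermal): W = P₁V₁ ln(V₂/V₁) = (15804) ln(16.5/32) = -10468 J.
W_total = 0 − 10468 = -10468 J.

W_total ≈ -10500 J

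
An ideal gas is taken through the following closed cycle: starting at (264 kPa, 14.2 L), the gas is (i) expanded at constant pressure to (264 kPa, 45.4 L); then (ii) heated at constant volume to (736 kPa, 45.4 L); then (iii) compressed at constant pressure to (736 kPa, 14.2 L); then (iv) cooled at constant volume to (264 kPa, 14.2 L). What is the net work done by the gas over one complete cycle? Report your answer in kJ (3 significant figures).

Constant-volume legs do no work.
W(i) = (264)(45.4 − 14.2) = 8237 J; W(iii) = (736)(14.2 − 45.4) = -22963 J.
W_net = 8237 − 22963 = -14726 J (the counter-clockwise enclosed area).

W_net ≈ -14.7 kJ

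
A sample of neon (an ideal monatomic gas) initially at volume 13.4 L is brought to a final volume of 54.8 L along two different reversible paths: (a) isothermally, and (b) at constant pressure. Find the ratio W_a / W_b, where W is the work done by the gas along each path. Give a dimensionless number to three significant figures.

Path (a) isothermal: W = P₁V₁ ln(V₂/V₁) → W_a/(P₁V₁) = 1.408.
Path (b) isobaric: W = P₁(V₂ − V₁) → W_b/(P₁V₁) = 3.09.
W_a / W_b = 1.408 / 3.09 = 0.4559.

W_a / W_b ≈ 0.456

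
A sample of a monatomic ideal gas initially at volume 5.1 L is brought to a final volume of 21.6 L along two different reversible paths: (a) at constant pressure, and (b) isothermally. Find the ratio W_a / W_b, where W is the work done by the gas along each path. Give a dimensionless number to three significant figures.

Path (a) isobaric: W = P₁(V₂ − V₁) → W_a/(P₁V₁) = 3.235.
Path (b) isothermal: W = P₁V₁ ln(V₂/V₁) → W_b/(P₁V₁) = 1.443.
W_a / W_b = 3.235 / 1.443 = 2.241.

W_a / W_b ≈ 2.24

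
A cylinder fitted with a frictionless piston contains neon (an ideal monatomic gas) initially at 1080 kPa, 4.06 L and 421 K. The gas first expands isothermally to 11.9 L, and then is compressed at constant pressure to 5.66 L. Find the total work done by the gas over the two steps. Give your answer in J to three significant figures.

W_total ≈ 2420 J

Step 1 (isothermal): W = P₁V₁ ln(V₂/V₁) = (4385) ln(11.9/4.06) = 4715 J.
After step 1: P = 368.5 kPa, V = 11.9 L, T = 421 K.
Step 2 (isobaric): W = PΔV = (368.5 kPa)(5.66 − 11.9 L) = -2299 J.
W_total = 4715 − 2299 = 2416 J.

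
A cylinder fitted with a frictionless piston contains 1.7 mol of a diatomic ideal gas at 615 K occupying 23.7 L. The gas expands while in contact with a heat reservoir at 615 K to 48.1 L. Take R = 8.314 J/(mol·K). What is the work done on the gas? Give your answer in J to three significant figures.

W ≈ -6150 J

Isothermal: W = nRT ln(V₂/V₁).
W = (1.7)(8.314)(615) × ln(48.1/23.7)
  = 8692 × 0.7078
W_by_gas = 6152 J; work on gas = −W_by = -6152 J.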